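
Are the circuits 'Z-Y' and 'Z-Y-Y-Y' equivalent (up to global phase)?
Yes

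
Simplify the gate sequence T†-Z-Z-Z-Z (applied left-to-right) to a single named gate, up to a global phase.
T†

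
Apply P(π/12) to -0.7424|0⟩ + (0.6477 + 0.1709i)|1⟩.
-0.7424|0⟩ + (0.5814 + 0.3327i)|1⟩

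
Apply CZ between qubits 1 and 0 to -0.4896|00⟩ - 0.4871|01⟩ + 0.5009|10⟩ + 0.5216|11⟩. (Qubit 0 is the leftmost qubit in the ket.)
-0.4896|00⟩ - 0.4871|01⟩ + 0.5009|10⟩ - 0.5216|11⟩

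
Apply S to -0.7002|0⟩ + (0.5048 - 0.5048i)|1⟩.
-0.7002|0⟩ + (0.5048 + 0.5048i)|1⟩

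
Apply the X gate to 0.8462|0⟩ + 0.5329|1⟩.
0.5329|0⟩ + 0.8462|1⟩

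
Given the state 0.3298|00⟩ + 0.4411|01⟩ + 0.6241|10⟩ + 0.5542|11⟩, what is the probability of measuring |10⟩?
0.3895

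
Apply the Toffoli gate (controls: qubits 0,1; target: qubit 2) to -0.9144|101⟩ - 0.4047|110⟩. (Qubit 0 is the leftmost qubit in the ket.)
-0.9144|101⟩ - 0.4047|111⟩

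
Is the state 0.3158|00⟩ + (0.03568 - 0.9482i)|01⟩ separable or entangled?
Separable

Writing the state as a|00⟩ + b|01⟩ + c|10⟩ + d|11⟩, it is a product state iff ad − bc = 0.
Here (a, b, c, d) = (0.3158, (0.03568 - 0.9482i), 0, 0): ad − bc = (0.3158)(0) − (0.03568 - 0.9482i)(0) = 0, so the state is separable.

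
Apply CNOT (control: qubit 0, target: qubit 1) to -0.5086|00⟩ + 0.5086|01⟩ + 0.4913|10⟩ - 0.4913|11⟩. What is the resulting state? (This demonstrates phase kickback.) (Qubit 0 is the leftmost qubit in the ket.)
-0.5086|00⟩ + 0.5086|01⟩ - 0.4913|10⟩ + 0.4913|11⟩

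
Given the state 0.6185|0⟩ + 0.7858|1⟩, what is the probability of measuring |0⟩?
0.3825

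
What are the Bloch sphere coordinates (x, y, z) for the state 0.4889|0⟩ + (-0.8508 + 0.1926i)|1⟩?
(-0.8319, 0.1883, -0.5219)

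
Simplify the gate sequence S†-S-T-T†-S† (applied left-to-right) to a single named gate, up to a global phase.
S†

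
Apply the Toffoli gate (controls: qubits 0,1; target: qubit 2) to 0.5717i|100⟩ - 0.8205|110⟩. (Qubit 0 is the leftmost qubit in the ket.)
0.5717i|100⟩ - 0.8205|111⟩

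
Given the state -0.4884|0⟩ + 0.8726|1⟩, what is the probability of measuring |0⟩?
0.2385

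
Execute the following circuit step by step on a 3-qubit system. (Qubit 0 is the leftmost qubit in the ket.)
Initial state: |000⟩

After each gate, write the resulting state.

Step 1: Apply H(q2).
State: 1/√2|000⟩ + 1/√2|001⟩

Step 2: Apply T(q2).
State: 1/√2|000⟩ + (1/2 + (1/2)i)|001⟩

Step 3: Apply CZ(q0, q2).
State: 1/√2|000⟩ + (1/2 + (1/2)i)|001⟩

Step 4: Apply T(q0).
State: 1/√2|000⟩ + (1/2 + (1/2)i)|001⟩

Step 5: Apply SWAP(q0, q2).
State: 1/√2|000⟩ + (1/2 + (1/2)i)|100⟩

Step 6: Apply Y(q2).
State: (1/√2)i|001⟩ + (-1/2 + (1/2)i)|101⟩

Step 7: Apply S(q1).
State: (1/√2)i|001⟩ + (-1/2 + (1/2)i)|101⟩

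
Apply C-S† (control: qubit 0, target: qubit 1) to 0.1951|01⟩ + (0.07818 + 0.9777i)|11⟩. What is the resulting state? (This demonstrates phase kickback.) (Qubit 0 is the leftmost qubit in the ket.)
0.1951|01⟩ + (0.9777 - 0.07818i)|11⟩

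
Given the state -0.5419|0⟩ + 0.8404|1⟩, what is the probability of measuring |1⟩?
0.7063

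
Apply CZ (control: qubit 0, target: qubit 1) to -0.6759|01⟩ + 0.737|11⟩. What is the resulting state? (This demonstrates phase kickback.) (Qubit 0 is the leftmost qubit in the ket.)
-0.6759|01⟩ - 0.737|11⟩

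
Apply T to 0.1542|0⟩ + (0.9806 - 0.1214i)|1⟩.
0.1542|0⟩ + (0.7792 + 0.6075i)|1⟩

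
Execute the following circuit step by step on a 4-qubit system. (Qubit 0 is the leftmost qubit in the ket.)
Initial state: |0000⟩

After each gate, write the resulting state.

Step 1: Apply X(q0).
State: |1000⟩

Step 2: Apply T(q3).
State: |1000⟩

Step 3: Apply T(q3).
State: |1000⟩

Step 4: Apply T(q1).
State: |1000⟩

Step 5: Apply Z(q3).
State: |1000⟩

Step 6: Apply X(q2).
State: |1010⟩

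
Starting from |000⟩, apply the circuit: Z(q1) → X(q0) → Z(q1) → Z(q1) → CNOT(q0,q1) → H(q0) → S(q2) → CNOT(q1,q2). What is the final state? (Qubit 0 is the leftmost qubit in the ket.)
1/√2|011⟩ - 1/√2|111⟩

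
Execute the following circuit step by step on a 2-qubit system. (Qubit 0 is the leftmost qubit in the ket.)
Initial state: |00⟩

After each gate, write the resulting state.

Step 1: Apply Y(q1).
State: i|01⟩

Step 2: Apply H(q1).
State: (1/√2)i|00⟩ - (1/√2)i|01⟩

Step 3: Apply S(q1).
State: (1/√2)i|00⟩ + 1/√2|01⟩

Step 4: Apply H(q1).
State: (1/2 + (1/2)i)|00⟩ + (-1/2 + (1/2)i)|01⟩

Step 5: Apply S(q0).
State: (1/2 + (1/2)i)|00⟩ + (-1/2 + (1/2)i)|01⟩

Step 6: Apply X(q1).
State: (-1/2 + (1/2)i)|00⟩ + (1/2 + (1/2)i)|01⟩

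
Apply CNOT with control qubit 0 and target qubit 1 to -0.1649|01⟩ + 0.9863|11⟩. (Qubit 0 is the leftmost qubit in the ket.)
-0.1649|01⟩ + 0.9863|10⟩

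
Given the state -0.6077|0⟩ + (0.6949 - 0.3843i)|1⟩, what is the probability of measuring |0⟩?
0.3693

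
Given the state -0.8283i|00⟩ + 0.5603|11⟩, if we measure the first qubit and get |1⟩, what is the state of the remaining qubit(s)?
|1⟩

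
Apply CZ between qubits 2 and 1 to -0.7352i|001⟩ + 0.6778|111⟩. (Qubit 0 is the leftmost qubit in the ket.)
-0.7352i|001⟩ - 0.6778|111⟩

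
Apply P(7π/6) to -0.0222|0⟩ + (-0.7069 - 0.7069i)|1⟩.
-0.0222|0⟩ + (0.2587 + 0.9656i)|1⟩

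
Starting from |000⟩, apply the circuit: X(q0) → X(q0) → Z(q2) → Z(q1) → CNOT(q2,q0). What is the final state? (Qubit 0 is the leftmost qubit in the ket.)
|000⟩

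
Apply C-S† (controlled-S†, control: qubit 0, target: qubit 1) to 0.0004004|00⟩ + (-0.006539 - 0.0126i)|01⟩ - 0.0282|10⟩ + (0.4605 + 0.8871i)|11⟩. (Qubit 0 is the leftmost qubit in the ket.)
0.0004004|00⟩ + (-0.006539 - 0.0126i)|01⟩ - 0.0282|10⟩ + (0.8871 - 0.4605i)|11⟩

C-S† leaves the control-|0⟩ kets |00⟩, |01⟩ unchanged and applies S† to qubit 1 on the control-|1⟩ pair (|10⟩, |11⟩).
S† = [[1, 0], [0, -i]].
With a = amp(|10⟩) = -0.0282 and b = amp(|11⟩) = (0.4605 + 0.8871i):
new amp(|10⟩) = (1)·a = -0.0282
new amp(|11⟩) = (-i)·b = (0.8871 - 0.4605i)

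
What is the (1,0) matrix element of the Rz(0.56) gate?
0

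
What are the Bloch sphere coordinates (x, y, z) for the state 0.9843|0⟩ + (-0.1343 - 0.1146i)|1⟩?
(-0.2644, -0.2256, 0.9377)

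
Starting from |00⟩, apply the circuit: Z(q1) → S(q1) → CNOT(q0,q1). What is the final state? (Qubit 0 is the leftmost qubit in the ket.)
|00⟩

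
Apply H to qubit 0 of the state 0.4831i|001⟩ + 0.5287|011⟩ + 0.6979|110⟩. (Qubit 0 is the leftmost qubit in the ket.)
0.3416i|001⟩ + 0.4935|010⟩ + 0.3738|011⟩ + 0.3416i|101⟩ - 0.4935|110⟩ + 0.3738|111⟩

H on qubit 0 mixes each pair of kets that differ only in qubit 0: amplitudes (a, b) of (|…0…⟩, |…1…⟩) become ((a + b)/√2, (a − b)/√2). Kets absent from the input have amplitude 0.
(|001⟩, |101⟩): (a, b) = (0.4831i, 0) → (0.3416i, 0.3416i)
(|010⟩, |110⟩): (a, b) = (0, 0.6979) → (0.4935, -0.4935)
(|011⟩, |111⟩): (a, b) = (0.5287, 0) → (0.3738, 0.3738)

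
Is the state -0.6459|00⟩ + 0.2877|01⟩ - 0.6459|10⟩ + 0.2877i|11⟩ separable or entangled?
Entangled

Writing the state as a|00⟩ + b|01⟩ + c|10⟩ + d|11⟩, it is a product state iff ad − bc = 0.
Here (a, b, c, d) = (-0.6459, 0.2877, -0.6459, 0.2877i): ad − bc = (-0.6459)(0.2877i) − (0.2877)(-0.6459) = (0.1858 - 0.1858i) ≠ 0, so the state is entangled.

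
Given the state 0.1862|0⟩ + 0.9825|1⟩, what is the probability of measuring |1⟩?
0.9653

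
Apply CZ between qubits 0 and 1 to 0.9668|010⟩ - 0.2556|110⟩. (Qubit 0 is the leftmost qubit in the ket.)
0.9668|010⟩ + 0.2556|110⟩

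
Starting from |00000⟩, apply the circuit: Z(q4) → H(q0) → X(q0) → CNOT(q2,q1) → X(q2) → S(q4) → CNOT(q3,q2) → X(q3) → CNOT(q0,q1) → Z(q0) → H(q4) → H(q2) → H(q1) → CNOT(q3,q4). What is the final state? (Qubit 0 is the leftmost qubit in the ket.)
0.25|00010⟩ + 0.25|00011⟩ - 0.25|00110⟩ - 0.25|00111⟩ + 0.25|01010⟩ + 0.25|01011⟩ - 0.25|01110⟩ - 0.25|01111⟩ - 0.25|10010⟩ - 0.25|10011⟩ + 0.25|10110⟩ + 0.25|10111⟩ + 0.25|11010⟩ + 0.25|11011⟩ - 0.25|11110⟩ - 0.25|11111⟩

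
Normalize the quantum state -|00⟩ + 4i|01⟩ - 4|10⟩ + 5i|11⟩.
-0.1313|00⟩ + 0.5252i|01⟩ - 0.5252|10⟩ + 0.6565i|11⟩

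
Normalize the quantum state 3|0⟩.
|0⟩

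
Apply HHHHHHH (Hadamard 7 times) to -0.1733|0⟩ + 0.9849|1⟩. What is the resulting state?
0.5739|0⟩ - 0.819|1⟩

H² = I, so H^7 = H: a single Hadamard. With (a, b) = (-0.1733, 0.9849), H gives ((a + b)/√2, (a − b)/√2) = (0.5739, -0.819).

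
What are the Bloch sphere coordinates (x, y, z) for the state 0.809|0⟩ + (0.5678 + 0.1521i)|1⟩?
(0.9187, 0.2461, 0.3089)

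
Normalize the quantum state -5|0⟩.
-|0⟩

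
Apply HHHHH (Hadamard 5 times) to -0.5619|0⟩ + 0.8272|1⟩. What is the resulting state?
0.1876|0⟩ - 0.9822|1⟩

H² = I, so H^5 = H: a single Hadamard. With (a, b) = (-0.5619, 0.8272), H gives ((a + b)/√2, (a − b)/√2) = (0.1876, -0.9822).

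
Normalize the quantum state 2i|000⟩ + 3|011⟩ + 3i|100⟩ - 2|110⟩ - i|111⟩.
0.3849i|000⟩ + 1/√3|011⟩ + (1/√3)i|100⟩ - 0.3849|110⟩ - 0.1925i|111⟩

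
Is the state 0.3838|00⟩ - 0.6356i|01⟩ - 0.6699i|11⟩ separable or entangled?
Entangled

Writing the state as a|00⟩ + b|01⟩ + c|10⟩ + d|11⟩, it is a product state iff ad − bc = 0.
Here (a, b, c, d) = (0.3838, -0.6356i, 0, -0.6699i): ad − bc = (0.3838)(-0.6699i) − (-0.6356i)(0) = -0.2571i ≠ 0, so the state is entangled.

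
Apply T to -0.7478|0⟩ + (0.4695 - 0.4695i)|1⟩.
-0.7478|0⟩ + 0.664|1⟩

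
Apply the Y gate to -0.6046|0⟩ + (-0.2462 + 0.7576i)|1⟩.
(0.7576 + 0.2462i)|0⟩ - 0.6046i|1⟩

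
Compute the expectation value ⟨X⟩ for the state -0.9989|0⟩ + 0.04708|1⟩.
-0.09406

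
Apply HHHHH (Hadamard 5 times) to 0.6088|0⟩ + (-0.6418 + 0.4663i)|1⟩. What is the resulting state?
(-0.02333 + 0.3297i)|0⟩ + (0.8843 - 0.3297i)|1⟩

H² = I, so H^5 = H: a single Hadamard. With (a, b) = (0.6088, (-0.6418 + 0.4663i)), H gives ((a + b)/√2, (a − b)/√2) = ((-0.02333 + 0.3297i), (0.8843 - 0.3297i)).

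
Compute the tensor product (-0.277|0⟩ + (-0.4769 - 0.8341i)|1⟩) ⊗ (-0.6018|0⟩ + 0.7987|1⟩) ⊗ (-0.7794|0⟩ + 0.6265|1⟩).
-0.1299|000⟩ + 0.1044|001⟩ + 0.1724|010⟩ - 0.1386|011⟩ + (-0.2237 - 0.3912i)|100⟩ + (0.1798 + 0.3145i)|101⟩ + (0.2969 + 0.5192i)|110⟩ + (-0.2386 - 0.4174i)|111⟩

amp(|b₁b₂…⟩) = product of the factor amplitudes for bits b₁, b₂, …; only kets whose every factor amplitude is nonzero survive.
|000⟩: (-0.277)(-0.6018)(-0.7794) = -0.1299
|001⟩: (-0.277)(-0.6018)(0.6265) = 0.1044
|010⟩: (-0.277)(0.7987)(-0.7794) = 0.1724
|011⟩: (-0.277)(0.7987)(0.6265) = -0.1386
|100⟩: (-0.4769 - 0.8341i)(-0.6018)(-0.7794) = (-0.2237 - 0.3912i)
|101⟩: (-0.4769 - 0.8341i)(-0.6018)(0.6265) = (0.1798 + 0.3145i)
|110⟩: (-0.4769 - 0.8341i)(0.7987)(-0.7794) = (0.2969 + 0.5192i)
|111⟩: (-0.4769 - 0.8341i)(0.7987)(0.6265) = (-0.2386 - 0.4174i)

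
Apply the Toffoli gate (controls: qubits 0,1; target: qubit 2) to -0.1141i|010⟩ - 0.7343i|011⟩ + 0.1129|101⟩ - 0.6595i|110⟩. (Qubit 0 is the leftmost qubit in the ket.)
-0.1141i|010⟩ - 0.7343i|011⟩ + 0.1129|101⟩ - 0.6595i|111⟩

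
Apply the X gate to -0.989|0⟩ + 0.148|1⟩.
0.148|0⟩ - 0.989|1⟩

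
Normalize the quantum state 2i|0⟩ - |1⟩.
0.8944i|0⟩ - 1/√5|1⟩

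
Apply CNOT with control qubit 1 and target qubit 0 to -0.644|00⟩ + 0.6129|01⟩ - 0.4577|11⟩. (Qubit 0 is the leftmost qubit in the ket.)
-0.644|00⟩ - 0.4577|01⟩ + 0.6129|11⟩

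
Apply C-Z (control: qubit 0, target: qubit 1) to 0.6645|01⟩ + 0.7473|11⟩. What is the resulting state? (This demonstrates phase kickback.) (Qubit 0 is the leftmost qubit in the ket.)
0.6645|01⟩ - 0.7473|11⟩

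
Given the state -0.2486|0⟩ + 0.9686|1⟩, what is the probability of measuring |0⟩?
0.0618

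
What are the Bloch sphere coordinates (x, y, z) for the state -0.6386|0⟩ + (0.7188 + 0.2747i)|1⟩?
(-0.9181, -0.3508, -0.1843)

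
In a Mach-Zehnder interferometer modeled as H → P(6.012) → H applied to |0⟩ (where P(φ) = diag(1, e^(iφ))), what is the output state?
(0.9817 - 0.1339i)|0⟩ + (0.01827 + 0.1339i)|1⟩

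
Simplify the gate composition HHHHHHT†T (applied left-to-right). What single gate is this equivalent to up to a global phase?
I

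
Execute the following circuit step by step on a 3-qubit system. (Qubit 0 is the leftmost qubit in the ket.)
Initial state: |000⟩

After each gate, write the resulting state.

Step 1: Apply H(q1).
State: 1/√2|000⟩ + 1/√2|010⟩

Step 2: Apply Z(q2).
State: 1/√2|000⟩ + 1/√2|010⟩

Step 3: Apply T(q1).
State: 1/√2|000⟩ + (1/2 + (1/2)i)|010⟩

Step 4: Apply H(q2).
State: 1/2|000⟩ + 1/2|001⟩ + (1/√8 + (1/√8)i)|010⟩ + (1/√8 + (1/√8)i)|011⟩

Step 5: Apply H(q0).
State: 1/√8|000⟩ + 1/√8|001⟩ + (0.25 + 0.25i)|010⟩ + (0.25 + 0.25i)|011⟩ + 1/√8|100⟩ + 1/√8|101⟩ + (0.25 + 0.25i)|110⟩ + (0.25 + 0.25i)|111⟩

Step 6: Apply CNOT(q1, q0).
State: 1/√8|000⟩ + 1/√8|001⟩ + (0.25 + 0.25i)|010⟩ + (0.25 + 0.25i)|011⟩ + 1/√8|100⟩ + 1/√8|101⟩ + (0.25 + 0.25i)|110⟩ + (0.25 + 0.25i)|111⟩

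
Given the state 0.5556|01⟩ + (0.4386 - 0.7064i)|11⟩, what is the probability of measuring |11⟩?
0.6914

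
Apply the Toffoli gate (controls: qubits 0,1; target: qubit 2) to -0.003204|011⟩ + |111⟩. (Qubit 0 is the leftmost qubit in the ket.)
-0.003204|011⟩ + |110⟩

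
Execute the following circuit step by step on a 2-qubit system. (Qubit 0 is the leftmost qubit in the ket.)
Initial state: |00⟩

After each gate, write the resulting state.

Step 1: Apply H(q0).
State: 1/√2|00⟩ + 1/√2|10⟩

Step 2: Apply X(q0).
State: 1/√2|00⟩ + 1/√2|10⟩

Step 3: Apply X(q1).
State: 1/√2|01⟩ + 1/√2|11⟩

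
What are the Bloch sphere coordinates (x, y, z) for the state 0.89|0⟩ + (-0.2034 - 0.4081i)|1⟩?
(-0.3621, -0.7264, 0.5842)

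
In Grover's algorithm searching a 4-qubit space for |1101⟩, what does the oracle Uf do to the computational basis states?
Uf|x⟩ = -|x⟩ if x = 1101, else |x⟩ (phase flip on target)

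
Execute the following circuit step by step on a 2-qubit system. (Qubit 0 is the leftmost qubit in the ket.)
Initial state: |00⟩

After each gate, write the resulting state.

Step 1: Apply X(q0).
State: |10⟩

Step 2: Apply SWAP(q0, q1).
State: |01⟩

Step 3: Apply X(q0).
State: |11⟩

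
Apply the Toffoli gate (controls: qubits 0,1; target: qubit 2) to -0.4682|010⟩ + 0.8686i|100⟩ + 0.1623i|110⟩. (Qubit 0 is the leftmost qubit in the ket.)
-0.4682|010⟩ + 0.8686i|100⟩ + 0.1623i|111⟩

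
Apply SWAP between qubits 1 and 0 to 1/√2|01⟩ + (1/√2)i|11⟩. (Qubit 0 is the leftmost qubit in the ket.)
1/√2|10⟩ + (1/√2)i|11⟩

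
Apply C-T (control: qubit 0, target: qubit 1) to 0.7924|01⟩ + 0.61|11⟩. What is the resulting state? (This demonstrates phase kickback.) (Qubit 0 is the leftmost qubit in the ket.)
0.7924|01⟩ + (0.4313 + 0.4313i)|11⟩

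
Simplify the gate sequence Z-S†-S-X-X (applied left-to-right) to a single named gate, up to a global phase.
Z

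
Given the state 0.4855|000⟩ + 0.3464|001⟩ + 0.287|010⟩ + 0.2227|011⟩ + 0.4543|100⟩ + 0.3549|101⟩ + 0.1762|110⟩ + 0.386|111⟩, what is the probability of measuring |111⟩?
0.149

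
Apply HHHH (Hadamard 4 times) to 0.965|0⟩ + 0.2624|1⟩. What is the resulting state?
0.965|0⟩ + 0.2624|1⟩

H² = I, so an even number of Hadamards cancels: H^4 = I and the state is unchanged.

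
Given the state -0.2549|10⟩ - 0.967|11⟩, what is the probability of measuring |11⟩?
0.9351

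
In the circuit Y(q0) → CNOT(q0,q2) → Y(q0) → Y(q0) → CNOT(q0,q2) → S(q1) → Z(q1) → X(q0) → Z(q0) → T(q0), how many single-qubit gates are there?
8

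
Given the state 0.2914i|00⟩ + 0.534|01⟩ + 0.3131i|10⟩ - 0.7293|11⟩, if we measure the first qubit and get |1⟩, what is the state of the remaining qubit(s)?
0.3945i|0⟩ - 0.9189|1⟩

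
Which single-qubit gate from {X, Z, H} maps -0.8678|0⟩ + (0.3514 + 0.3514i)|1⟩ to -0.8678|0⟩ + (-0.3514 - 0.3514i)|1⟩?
Z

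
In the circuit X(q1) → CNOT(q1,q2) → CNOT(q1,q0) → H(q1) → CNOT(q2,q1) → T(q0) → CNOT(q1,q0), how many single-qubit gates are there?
3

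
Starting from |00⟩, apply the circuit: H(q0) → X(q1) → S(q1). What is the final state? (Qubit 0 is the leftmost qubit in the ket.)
(1/√2)i|01⟩ + (1/√2)i|11⟩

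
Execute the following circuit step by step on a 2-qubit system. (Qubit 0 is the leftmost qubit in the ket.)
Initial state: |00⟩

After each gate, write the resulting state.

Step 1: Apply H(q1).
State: 1/√2|00⟩ + 1/√2|01⟩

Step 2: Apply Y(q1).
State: -(1/√2)i|00⟩ + (1/√2)i|01⟩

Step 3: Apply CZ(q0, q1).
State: -(1/√2)i|00⟩ + (1/√2)i|01⟩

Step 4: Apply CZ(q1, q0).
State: -(1/√2)i|00⟩ + (1/√2)i|01⟩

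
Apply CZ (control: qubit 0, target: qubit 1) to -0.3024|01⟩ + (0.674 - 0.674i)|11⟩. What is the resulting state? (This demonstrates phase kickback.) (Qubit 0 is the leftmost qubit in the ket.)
-0.3024|01⟩ + (-0.674 + 0.674i)|11⟩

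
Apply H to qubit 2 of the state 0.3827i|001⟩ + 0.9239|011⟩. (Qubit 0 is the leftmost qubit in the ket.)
0.2706i|000⟩ - 0.2706i|001⟩ + 0.6533|010⟩ - 0.6533|011⟩

H on qubit 2 mixes each pair of kets that differ only in qubit 2: amplitudes (a, b) of (|…0…⟩, |…1…⟩) become ((a + b)/√2, (a − b)/√2). Kets absent from the input have amplitude 0.
(|000⟩, |001⟩): (a, b) = (0, 0.3827i) → (0.2706i, -0.2706i)
(|010⟩, |011⟩): (a, b) = (0, 0.9239) → (0.6533, -0.6533)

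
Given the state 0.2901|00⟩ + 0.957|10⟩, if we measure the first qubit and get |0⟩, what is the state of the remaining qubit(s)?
|0⟩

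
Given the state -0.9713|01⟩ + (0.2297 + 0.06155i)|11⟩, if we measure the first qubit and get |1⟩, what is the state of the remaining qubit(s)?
(0.9659 + 0.2588i)|1⟩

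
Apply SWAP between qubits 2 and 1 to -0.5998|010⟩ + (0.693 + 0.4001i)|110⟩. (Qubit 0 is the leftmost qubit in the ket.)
-0.5998|001⟩ + (0.693 + 0.4001i)|101⟩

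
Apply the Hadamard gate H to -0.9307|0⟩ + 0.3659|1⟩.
-0.3994|0⟩ - 0.9168|1⟩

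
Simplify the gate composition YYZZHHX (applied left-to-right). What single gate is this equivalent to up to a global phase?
X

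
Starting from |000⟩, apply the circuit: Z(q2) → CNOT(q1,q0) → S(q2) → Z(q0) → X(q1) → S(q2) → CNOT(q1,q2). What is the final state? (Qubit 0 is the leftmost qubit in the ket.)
|011⟩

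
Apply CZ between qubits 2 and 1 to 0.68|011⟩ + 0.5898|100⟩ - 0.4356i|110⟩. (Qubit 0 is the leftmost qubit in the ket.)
-0.68|011⟩ + 0.5898|100⟩ - 0.4356i|110⟩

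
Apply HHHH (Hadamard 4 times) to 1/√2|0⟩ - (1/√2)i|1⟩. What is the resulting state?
1/√2|0⟩ - (1/√2)i|1⟩

H² = I, so an even number of Hadamards cancels: H^4 = I and the state is unchanged.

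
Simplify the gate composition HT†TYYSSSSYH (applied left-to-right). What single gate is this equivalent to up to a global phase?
Y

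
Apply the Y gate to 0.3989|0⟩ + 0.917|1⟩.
-0.917i|0⟩ + 0.3989i|1⟩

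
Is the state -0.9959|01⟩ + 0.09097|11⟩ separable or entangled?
Separable

Writing the state as a|00⟩ + b|01⟩ + c|10⟩ + d|11⟩, it is a product state iff ad − bc = 0.
Here (a, b, c, d) = (0, -0.9959, 0, 0.09097): ad − bc = (0)(0.09097) − (-0.9959)(0) = 0, so the state is separable.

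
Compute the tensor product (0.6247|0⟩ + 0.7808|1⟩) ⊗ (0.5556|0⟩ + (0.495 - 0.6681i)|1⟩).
0.3471|00⟩ + (0.3092 - 0.4174i)|01⟩ + 0.4338|10⟩ + (0.3865 - 0.5217i)|11⟩

amp(|b₁b₂…⟩) = product of the factor amplitudes for bits b₁, b₂, …; only kets whose every factor amplitude is nonzero survive.
|00⟩: (0.6247)(0.5556) = 0.3471
|01⟩: (0.6247)(0.495 - 0.6681i) = (0.3092 - 0.4174i)
|10⟩: (0.7808)(0.5556) = 0.4338
|11⟩: (0.7808)(0.495 - 0.6681i) = (0.3865 - 0.5217i)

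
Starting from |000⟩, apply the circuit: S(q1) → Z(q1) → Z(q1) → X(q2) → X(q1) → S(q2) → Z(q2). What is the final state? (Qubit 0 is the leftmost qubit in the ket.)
-i|011⟩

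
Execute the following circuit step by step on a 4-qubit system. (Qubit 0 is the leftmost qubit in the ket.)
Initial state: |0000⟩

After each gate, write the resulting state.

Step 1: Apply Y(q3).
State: i|0001⟩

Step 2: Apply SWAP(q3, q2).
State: i|0010⟩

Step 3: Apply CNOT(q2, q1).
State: i|0110⟩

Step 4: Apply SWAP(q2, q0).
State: i|1100⟩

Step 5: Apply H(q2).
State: (1/√2)i|1100⟩ + (1/√2)i|1110⟩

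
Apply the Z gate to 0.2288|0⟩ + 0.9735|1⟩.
0.2288|0⟩ - 0.9735|1⟩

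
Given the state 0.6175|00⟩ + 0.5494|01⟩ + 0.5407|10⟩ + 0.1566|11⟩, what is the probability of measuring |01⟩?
0.3018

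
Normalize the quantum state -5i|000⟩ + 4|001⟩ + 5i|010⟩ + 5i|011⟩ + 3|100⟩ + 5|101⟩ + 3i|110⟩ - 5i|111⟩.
-0.3965i|000⟩ + 0.3172|001⟩ + 0.3965i|010⟩ + 0.3965i|011⟩ + 0.2379|100⟩ + 0.3965|101⟩ + 0.2379i|110⟩ - 0.3965i|111⟩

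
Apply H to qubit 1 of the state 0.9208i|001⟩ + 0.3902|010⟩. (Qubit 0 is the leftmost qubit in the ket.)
0.2759|000⟩ + 0.6511i|001⟩ - 0.2759|010⟩ + 0.6511i|011⟩

H on qubit 1 mixes each pair of kets that differ only in qubit 1: amplitudes (a, b) of (|…0…⟩, |…1…⟩) become ((a + b)/√2, (a − b)/√2). Kets absent from the input have amplitude 0.
(|000⟩, |010⟩): (a, b) = (0, 0.3902) → (0.2759, -0.2759)
(|001⟩, |011⟩): (a, b) = (0.9208i, 0) → (0.6511i, 0.6511i)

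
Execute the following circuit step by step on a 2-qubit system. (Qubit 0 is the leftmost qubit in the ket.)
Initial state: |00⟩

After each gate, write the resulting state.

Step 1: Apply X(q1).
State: |01⟩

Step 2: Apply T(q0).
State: |01⟩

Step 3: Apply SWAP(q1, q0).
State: |10⟩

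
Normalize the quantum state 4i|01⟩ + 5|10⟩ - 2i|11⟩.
0.5963i|01⟩ + 0.7454|10⟩ - 0.2981i|11⟩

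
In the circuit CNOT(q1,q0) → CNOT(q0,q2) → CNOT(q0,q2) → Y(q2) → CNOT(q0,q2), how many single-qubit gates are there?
1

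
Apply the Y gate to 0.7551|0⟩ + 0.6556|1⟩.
-0.6556i|0⟩ + 0.7551i|1⟩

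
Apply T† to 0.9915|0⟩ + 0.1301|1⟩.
0.9915|0⟩ + (0.09199 - 0.09199i)|1⟩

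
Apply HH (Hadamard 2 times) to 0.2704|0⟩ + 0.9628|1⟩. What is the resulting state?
0.2704|0⟩ + 0.9628|1⟩

H² = I, so an even number of Hadamards cancels: H^2 = I and the state is unchanged.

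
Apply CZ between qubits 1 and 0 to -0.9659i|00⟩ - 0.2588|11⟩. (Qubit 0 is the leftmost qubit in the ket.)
-0.9659i|00⟩ + 0.2588|11⟩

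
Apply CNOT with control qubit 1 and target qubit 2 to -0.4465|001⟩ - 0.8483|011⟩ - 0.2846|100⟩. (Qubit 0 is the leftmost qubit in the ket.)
-0.4465|001⟩ - 0.8483|010⟩ - 0.2846|100⟩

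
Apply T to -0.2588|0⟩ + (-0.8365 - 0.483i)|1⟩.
-0.2588|0⟩ + (-0.25 - 0.933i)|1⟩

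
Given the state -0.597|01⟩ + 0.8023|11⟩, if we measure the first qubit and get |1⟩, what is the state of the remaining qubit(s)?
|1⟩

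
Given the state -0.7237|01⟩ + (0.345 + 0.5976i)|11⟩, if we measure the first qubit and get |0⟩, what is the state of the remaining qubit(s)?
-|1⟩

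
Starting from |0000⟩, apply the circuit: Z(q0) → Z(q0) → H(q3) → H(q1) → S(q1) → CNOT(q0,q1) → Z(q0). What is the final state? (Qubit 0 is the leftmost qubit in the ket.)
1/2|0000⟩ + 1/2|0001⟩ + (1/2)i|0100⟩ + (1/2)i|0101⟩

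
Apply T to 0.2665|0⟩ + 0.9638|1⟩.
0.2665|0⟩ + (0.6815 + 0.6815i)|1⟩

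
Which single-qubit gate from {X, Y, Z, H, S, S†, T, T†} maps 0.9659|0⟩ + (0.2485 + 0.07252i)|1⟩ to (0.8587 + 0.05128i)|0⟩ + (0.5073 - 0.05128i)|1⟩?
H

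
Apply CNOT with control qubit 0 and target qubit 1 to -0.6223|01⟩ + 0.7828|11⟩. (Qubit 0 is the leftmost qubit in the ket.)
-0.6223|01⟩ + 0.7828|10⟩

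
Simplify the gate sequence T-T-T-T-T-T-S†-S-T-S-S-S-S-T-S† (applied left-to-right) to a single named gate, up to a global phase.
S†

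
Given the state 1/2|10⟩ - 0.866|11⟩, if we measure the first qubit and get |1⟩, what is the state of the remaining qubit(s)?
0.5|0⟩ - 0.866|1⟩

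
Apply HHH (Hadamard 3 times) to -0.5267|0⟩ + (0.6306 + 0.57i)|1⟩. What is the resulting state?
(0.07347 + 0.4031i)|0⟩ + (-0.8183 - 0.4031i)|1⟩

H² = I, so H^3 = H: a single Hadamard. With (a, b) = (-0.5267, (0.6306 + 0.57i)), H gives ((a + b)/√2, (a − b)/√2) = ((0.07347 + 0.4031i), (-0.8183 - 0.4031i)).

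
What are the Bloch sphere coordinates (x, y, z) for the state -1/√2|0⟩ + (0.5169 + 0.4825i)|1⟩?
(-0.731, -0.6824, 0.00000814)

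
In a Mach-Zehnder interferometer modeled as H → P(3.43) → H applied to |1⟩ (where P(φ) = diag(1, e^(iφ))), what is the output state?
(0.9793 + 0.1422i)|0⟩ + (0.02065 - 0.1422i)|1⟩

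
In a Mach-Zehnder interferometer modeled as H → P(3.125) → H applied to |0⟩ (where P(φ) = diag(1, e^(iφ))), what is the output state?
(0.00006883 + 0.008296i)|0⟩ + (0.9999 - 0.008296i)|1⟩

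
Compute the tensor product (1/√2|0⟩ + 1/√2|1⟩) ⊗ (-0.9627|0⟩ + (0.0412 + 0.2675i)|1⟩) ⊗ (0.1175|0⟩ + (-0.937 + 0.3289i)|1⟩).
-0.07999|000⟩ + (0.6378 - 0.2239i)|001⟩ + (0.003423 + 0.02223i)|010⟩ + (-0.08951 - 0.1677i)|011⟩ - 0.07999|100⟩ + (0.6378 - 0.2239i)|101⟩ + (0.003423 + 0.02223i)|110⟩ + (-0.08951 - 0.1677i)|111⟩

amp(|b₁b₂…⟩) = product of the factor amplitudes for bits b₁, b₂, …; only kets whose every factor amplitude is nonzero survive.
|000⟩: (1/√2)(-0.9627)(0.1175) = -0.07999
|001⟩: (1/√2)(-0.9627)(-0.937 + 0.3289i) = (0.6378 - 0.2239i)
|010⟩: (1/√2)(0.0412 + 0.2675i)(0.1175) = (0.003423 + 0.02223i)
|011⟩: (1/√2)(0.0412 + 0.2675i)(-0.937 + 0.3289i) = (-0.08951 - 0.1677i)
|100⟩: (1/√2)(-0.9627)(0.1175) = -0.07999
|101⟩: (1/√2)(-0.9627)(-0.937 + 0.3289i) = (0.6378 - 0.2239i)
|110⟩: (1/√2)(0.0412 + 0.2675i)(0.1175) = (0.003423 + 0.02223i)
|111⟩: (1/√2)(0.0412 + 0.2675i)(-0.937 + 0.3289i) = (-0.08951 - 0.1677i)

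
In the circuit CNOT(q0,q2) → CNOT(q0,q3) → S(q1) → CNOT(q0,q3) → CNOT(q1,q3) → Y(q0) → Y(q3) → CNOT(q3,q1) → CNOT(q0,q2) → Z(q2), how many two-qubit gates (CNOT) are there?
6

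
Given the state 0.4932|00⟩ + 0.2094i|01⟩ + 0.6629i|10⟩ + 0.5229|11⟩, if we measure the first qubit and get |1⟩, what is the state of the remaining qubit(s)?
0.7851i|0⟩ + 0.6193|1⟩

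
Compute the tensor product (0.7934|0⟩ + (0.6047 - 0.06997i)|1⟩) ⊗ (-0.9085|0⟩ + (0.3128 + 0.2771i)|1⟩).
-0.7208|00⟩ + (0.2482 + 0.2199i)|01⟩ + (-0.5494 + 0.06357i)|10⟩ + (0.2085 + 0.1457i)|11⟩

amp(|b₁b₂…⟩) = product of the factor amplitudes for bits b₁, b₂, …; only kets whose every factor amplitude is nonzero survive.
|00⟩: (0.7934)(-0.9085) = -0.7208
|01⟩: (0.7934)(0.3128 + 0.2771i) = (0.2482 + 0.2199i)
|10⟩: (0.6047 - 0.06997i)(-0.9085) = (-0.5494 + 0.06357i)
|11⟩: (0.6047 - 0.06997i)(0.3128 + 0.2771i) = (0.2085 + 0.1457i)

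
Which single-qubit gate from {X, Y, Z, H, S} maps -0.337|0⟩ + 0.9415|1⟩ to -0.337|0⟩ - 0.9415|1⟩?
Z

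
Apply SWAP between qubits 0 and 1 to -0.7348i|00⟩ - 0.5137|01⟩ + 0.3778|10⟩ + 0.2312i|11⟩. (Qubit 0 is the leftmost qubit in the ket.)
-0.7348i|00⟩ + 0.3778|01⟩ - 0.5137|10⟩ + 0.2312i|11⟩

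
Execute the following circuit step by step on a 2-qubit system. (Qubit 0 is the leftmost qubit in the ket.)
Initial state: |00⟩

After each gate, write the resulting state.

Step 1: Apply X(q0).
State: |10⟩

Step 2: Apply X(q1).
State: |11⟩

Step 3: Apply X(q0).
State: |01⟩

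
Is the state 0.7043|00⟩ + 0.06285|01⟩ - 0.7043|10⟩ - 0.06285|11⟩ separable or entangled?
Separable

Writing the state as a|00⟩ + b|01⟩ + c|10⟩ + d|11⟩, it is a product state iff ad − bc = 0.
Here (a, b, c, d) = (0.7043, 0.06285, -0.7043, -0.06285): ad − bc = (0.7043)(-0.06285) − (0.06285)(-0.7043) = 0, so the state is separable.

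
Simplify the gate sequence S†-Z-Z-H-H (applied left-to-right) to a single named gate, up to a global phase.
S†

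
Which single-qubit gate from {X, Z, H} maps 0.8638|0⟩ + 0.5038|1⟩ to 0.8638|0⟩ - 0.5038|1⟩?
Z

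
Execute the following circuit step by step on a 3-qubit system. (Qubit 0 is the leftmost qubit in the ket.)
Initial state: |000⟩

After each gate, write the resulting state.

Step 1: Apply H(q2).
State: 1/√2|000⟩ + 1/√2|001⟩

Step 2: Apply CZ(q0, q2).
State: 1/√2|000⟩ + 1/√2|001⟩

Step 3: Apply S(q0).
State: 1/√2|000⟩ + 1/√2|001⟩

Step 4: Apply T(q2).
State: 1/√2|000⟩ + (1/2 + (1/2)i)|001⟩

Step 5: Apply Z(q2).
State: 1/√2|000⟩ + (-1/2 - (1/2)i)|001⟩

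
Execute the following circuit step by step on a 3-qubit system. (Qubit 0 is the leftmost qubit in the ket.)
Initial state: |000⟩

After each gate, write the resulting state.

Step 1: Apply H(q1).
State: 1/√2|000⟩ + 1/√2|010⟩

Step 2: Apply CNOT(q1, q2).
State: 1/√2|000⟩ + 1/√2|011⟩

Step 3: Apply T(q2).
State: 1/√2|000⟩ + (1/2 + (1/2)i)|011⟩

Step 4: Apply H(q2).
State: 1/2|000⟩ + 1/2|001⟩ + (1/√8 + (1/√8)i)|010⟩ + (-1/√8 - (1/√8)i)|011⟩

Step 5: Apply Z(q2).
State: 1/2|000⟩ - 1/2|001⟩ + (1/√8 + (1/√8)i)|010⟩ + (1/√8 + (1/√8)i)|011⟩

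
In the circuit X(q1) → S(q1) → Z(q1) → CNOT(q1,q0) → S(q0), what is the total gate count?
5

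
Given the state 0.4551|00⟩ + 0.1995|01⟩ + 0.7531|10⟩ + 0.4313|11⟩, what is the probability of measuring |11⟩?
0.186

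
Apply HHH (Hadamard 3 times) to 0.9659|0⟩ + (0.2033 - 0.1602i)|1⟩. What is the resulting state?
(0.8267 - 0.1133i)|0⟩ + (0.5392 + 0.1133i)|1⟩

H² = I, so H^3 = H: a single Hadamard. With (a, b) = (0.9659, (0.2033 - 0.1602i)), H gives ((a + b)/√2, (a − b)/√2) = ((0.8267 - 0.1133i), (0.5392 + 0.1133i)).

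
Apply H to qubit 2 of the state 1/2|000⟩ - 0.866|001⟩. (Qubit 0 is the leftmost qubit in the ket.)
-0.2588|000⟩ + 0.9659|001⟩

H on qubit 2 mixes each pair of kets that differ only in qubit 2: amplitudes (a, b) of (|…0…⟩, |…1…⟩) become ((a + b)/√2, (a − b)/√2). Kets absent from the input have amplitude 0.
(|000⟩, |001⟩): (a, b) = (1/2, -0.866) → (-0.2588, 0.9659)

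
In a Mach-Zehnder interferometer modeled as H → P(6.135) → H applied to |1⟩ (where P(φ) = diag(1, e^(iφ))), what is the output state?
(0.00548 + 0.07382i)|0⟩ + (0.9945 - 0.07382i)|1⟩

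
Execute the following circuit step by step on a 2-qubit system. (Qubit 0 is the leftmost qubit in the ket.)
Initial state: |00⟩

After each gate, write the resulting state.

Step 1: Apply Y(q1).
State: i|01⟩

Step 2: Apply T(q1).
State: (-1/√2 + (1/√2)i)|01⟩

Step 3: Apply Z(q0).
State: (-1/√2 + (1/√2)i)|01⟩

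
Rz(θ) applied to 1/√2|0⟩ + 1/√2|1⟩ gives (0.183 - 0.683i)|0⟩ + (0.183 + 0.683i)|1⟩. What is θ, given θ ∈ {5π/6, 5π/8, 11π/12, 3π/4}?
5π/6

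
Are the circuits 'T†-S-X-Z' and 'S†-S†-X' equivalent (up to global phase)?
No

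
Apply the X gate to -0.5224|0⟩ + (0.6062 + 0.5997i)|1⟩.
(0.6062 + 0.5997i)|0⟩ - 0.5224|1⟩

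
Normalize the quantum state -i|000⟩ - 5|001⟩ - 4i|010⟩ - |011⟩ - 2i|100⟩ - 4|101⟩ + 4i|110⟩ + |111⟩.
-0.1118i|000⟩ - 0.559|001⟩ - (1/√5)i|010⟩ - 0.1118|011⟩ - 0.2236i|100⟩ - 1/√5|101⟩ + (1/√5)i|110⟩ + 0.1118|111⟩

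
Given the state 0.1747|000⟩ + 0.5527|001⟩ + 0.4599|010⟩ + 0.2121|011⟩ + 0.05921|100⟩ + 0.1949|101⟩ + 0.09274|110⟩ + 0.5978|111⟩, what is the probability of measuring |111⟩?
0.3574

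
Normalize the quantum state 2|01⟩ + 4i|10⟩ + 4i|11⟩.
0.3333|01⟩ + 0.6667i|10⟩ + 0.6667i|11⟩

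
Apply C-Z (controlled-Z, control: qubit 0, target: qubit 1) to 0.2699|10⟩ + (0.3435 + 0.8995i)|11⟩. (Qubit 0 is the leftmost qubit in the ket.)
0.2699|10⟩ + (-0.3435 - 0.8995i)|11⟩

C-Z leaves the control-|0⟩ kets |00⟩, |01⟩ unchanged and applies Z to qubit 1 on the control-|1⟩ pair (|10⟩, |11⟩).
Z = [[1, 0], [0, -1]].
With a = amp(|10⟩) = 0.2699 and b = amp(|11⟩) = (0.3435 + 0.8995i):
new amp(|10⟩) = (1)·a = 0.2699
new amp(|11⟩) = (-1)·b = (-0.3435 - 0.8995i)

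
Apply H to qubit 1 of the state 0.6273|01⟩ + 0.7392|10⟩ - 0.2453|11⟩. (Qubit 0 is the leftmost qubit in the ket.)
0.4436|00⟩ - 0.4436|01⟩ + 0.3492|10⟩ + 0.6961|11⟩

H on qubit 1 mixes each pair of kets that differ only in qubit 1: amplitudes (a, b) of (|…0…⟩, |…1…⟩) become ((a + b)/√2, (a − b)/√2). Kets absent from the input have amplitude 0.
(|00⟩, |01⟩): (a, b) = (0, 0.6273) → (0.4436, -0.4436)
(|10⟩, |11⟩): (a, b) = (0.7392, -0.2453) → (0.3492, 0.6961)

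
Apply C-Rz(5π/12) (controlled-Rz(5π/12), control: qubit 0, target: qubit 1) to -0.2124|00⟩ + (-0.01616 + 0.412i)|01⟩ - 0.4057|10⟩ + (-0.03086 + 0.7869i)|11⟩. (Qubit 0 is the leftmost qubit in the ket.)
-0.2124|00⟩ + (-0.01616 + 0.412i)|01⟩ + (-0.3219 + 0.247i)|10⟩ + (-0.5035 + 0.6055i)|11⟩

C-Rz(5π/12) leaves the control-|0⟩ kets |00⟩, |01⟩ unchanged and applies Rz(5π/12) to qubit 1 on the control-|1⟩ pair (|10⟩, |11⟩).
Rz(5π/12) = [[e^(−iθ/2), 0], [0, e^(iθ/2)]] with e^(±iθ/2) = cos(θ/2) ± i·sin(θ/2); θ = 5π/12, cos(θ/2) ≈ 0.793353, sin(θ/2) ≈ 0.608761.
With a = amp(|10⟩) = -0.4057 and b = amp(|11⟩) = (-0.03086 + 0.7869i):
new amp(|10⟩) = (0.793353 - 0.608761i)·a = (-0.3219 + 0.247i)
new amp(|11⟩) = (0.793353 + 0.608761i)·b = (-0.5035 + 0.6055i)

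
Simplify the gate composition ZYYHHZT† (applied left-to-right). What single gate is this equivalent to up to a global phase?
T†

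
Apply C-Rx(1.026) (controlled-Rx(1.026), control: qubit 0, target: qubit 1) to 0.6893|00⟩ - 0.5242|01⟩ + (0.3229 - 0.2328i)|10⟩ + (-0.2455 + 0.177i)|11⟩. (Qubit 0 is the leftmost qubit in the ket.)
0.6893|00⟩ - 0.5242|01⟩ + (0.3682 - 0.08234i)|10⟩ + (-0.3282 - 0.004261i)|11⟩

C-Rx(1.026) leaves the control-|0⟩ kets |00⟩, |01⟩ unchanged and applies Rx(1.026) to qubit 1 on the control-|1⟩ pair (|10⟩, |11⟩).
Rx(1.026) = [[cos(θ/2), −i·sin(θ/2)], [−i·sin(θ/2), cos(θ/2)]]; θ = 1.026, cos(θ/2) ≈ 0.871276, sin(θ/2) ≈ 0.490793.
With a = amp(|10⟩) = (0.3229 - 0.2328i) and b = amp(|11⟩) = (-0.2455 + 0.177i):
new amp(|10⟩) = (0.871276)·a + (-0.490793i)·b = (0.3682 - 0.08234i)
new amp(|11⟩) = (-0.490793i)·a + (0.871276)·b = (-0.3282 - 0.004261i)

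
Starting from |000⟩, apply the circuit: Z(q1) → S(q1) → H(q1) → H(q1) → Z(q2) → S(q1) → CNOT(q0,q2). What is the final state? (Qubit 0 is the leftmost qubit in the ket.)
|000⟩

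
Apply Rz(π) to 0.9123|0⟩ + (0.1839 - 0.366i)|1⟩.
-0.9123i|0⟩ + (0.366 + 0.1839i)|1⟩

Rz(π) = [[e^(−iθ/2), 0], [0, e^(iθ/2)]] with e^(±iθ/2) = cos(θ/2) ± i·sin(θ/2); θ = π, cos(θ/2) ≈ 0, sin(θ/2) ≈ 1.
With a = amp(|0⟩) = 0.9123 and b = amp(|1⟩) = (0.1839 - 0.366i):
new amp(|0⟩) = (-i)·a = -0.9123i
new amp(|1⟩) = (i)·b = (0.366 + 0.1839i)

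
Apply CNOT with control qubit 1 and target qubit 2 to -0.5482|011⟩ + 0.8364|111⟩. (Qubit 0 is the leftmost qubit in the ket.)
-0.5482|010⟩ + 0.8364|110⟩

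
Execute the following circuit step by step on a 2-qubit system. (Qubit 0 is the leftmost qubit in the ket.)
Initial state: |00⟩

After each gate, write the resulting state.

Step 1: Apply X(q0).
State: |10⟩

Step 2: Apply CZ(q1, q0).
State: |10⟩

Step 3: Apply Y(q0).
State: -i|00⟩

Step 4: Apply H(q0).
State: -(1/√2)i|00⟩ - (1/√2)i|10⟩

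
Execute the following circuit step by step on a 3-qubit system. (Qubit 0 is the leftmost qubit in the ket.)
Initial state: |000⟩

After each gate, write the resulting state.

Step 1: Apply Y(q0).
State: i|100⟩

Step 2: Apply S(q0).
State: -|100⟩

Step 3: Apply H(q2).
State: -1/√2|100⟩ - 1/√2|101⟩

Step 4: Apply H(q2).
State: -|100⟩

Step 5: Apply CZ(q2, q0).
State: -|100⟩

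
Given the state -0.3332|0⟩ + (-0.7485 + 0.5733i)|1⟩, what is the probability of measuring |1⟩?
0.8889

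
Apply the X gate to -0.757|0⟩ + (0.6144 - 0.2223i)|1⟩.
(0.6144 - 0.2223i)|0⟩ - 0.757|1⟩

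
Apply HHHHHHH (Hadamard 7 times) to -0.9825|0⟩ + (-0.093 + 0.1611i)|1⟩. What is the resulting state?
(-0.7605 + 0.1139i)|0⟩ + (-0.629 - 0.1139i)|1⟩

H² = I, so H^7 = H: a single Hadamard. With (a, b) = (-0.9825, (-0.093 + 0.1611i)), H gives ((a + b)/√2, (a − b)/√2) = ((-0.7605 + 0.1139i), (-0.629 - 0.1139i)).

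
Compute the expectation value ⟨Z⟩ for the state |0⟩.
1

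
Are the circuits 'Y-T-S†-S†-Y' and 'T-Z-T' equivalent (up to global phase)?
No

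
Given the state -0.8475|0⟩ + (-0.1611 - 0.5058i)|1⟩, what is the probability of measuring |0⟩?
0.7183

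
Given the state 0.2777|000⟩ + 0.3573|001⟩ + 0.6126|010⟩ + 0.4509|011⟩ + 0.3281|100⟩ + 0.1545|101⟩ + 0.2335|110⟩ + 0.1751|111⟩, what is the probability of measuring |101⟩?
0.02387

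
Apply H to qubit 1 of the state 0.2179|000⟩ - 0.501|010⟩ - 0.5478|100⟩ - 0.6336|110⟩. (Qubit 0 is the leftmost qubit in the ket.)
-0.2002|000⟩ + 0.5083|010⟩ - 0.8354|100⟩ + 0.06067|110⟩

H on qubit 1 mixes each pair of kets that differ only in qubit 1: amplitudes (a, b) of (|…0…⟩, |…1…⟩) become ((a + b)/√2, (a − b)/√2). Kets absent from the input have amplitude 0.
(|000⟩, |010⟩): (a, b) = (0.2179, -0.501) → (-0.2002, 0.5083)
(|100⟩, |110⟩): (a, b) = (-0.5478, -0.6336) → (-0.8354, 0.06067)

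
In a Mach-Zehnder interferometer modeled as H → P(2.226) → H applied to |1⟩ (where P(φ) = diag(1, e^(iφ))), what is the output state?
(0.8047 - 0.3965i)|0⟩ + (0.1953 + 0.3965i)|1⟩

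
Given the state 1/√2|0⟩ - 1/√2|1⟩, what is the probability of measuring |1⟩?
1/2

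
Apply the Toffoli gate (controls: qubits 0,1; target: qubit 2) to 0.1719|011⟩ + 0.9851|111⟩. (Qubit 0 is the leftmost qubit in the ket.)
0.1719|011⟩ + 0.9851|110⟩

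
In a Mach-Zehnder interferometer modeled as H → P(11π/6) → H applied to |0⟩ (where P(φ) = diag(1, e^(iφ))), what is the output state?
(0.933 - 0.25i)|0⟩ + (0.06699 + 0.25i)|1⟩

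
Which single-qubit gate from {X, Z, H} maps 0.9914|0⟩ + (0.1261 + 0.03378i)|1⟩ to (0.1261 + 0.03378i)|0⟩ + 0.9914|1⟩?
X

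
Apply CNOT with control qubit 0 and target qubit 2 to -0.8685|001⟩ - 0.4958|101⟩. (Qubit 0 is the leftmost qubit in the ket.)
-0.8685|001⟩ - 0.4958|100⟩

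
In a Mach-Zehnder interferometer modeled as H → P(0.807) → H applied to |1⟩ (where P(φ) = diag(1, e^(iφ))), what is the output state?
(0.1542 - 0.3611i)|0⟩ + (0.8458 + 0.3611i)|1⟩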